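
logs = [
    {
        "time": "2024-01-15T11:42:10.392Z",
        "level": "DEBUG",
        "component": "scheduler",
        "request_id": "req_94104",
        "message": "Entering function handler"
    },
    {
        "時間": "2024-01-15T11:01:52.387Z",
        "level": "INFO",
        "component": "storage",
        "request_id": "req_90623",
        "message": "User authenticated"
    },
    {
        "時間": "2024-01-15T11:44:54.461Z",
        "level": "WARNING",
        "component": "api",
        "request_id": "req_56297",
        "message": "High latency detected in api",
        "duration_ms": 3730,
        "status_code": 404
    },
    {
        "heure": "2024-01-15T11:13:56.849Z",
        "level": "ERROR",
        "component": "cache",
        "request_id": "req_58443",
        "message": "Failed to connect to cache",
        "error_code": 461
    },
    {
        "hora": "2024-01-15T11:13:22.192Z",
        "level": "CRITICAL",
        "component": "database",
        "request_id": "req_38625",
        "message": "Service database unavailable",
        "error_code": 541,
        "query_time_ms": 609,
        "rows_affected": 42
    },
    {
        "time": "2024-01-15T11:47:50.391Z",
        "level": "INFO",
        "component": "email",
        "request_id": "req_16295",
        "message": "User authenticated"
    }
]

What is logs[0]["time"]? "2024-01-15T11:42:10.392Z"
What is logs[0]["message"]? "Entering function handler"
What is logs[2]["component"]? "api"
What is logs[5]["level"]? "INFO"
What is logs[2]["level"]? "WARNING"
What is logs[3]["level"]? "ERROR"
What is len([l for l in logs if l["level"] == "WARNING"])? 1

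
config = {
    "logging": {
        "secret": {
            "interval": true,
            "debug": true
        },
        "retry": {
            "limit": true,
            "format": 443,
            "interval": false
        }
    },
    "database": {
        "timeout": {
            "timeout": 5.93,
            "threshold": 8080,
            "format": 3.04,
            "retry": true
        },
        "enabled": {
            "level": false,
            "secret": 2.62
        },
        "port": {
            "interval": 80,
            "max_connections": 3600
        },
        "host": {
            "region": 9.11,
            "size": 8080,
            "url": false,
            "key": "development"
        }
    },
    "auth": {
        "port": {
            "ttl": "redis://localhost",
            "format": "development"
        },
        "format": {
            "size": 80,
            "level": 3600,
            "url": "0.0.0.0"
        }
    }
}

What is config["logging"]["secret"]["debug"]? True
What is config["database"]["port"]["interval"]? 80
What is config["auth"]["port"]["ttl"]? "redis://localhost"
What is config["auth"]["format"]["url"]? "0.0.0.0"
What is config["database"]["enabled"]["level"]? False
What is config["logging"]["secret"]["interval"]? True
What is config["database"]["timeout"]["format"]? 3.04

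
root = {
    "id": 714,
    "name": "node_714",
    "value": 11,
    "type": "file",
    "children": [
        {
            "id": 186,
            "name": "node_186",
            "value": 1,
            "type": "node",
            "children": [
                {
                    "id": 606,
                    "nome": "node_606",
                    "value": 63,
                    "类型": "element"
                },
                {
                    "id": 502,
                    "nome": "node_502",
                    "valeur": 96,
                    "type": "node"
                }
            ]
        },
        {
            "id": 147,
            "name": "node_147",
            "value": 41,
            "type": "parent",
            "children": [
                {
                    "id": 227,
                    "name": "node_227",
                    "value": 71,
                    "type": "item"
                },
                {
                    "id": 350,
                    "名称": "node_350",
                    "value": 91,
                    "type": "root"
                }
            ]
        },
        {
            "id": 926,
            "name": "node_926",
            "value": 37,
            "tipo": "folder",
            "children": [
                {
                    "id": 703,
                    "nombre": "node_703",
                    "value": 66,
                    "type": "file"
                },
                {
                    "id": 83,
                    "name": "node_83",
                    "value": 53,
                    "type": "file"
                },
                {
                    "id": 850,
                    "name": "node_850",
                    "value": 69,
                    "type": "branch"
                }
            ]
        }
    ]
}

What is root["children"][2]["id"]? 926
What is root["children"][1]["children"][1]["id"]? 350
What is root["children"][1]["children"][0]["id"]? 227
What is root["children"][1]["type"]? "parent"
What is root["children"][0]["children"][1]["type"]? "node"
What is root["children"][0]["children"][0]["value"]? 63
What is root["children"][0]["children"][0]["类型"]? "element"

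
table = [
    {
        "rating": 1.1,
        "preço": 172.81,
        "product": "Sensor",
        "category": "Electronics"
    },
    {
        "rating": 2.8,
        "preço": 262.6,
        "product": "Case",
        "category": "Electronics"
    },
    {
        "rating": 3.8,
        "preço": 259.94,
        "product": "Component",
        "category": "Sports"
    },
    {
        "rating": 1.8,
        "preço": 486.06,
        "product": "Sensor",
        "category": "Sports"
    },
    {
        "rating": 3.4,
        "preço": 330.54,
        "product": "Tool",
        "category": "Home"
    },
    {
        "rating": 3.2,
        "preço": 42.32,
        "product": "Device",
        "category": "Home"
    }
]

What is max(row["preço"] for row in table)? 486.06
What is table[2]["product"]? "Component"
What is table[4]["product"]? "Tool"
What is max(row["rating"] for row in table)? 3.8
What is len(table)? 6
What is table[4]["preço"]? 330.54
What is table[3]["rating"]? 1.8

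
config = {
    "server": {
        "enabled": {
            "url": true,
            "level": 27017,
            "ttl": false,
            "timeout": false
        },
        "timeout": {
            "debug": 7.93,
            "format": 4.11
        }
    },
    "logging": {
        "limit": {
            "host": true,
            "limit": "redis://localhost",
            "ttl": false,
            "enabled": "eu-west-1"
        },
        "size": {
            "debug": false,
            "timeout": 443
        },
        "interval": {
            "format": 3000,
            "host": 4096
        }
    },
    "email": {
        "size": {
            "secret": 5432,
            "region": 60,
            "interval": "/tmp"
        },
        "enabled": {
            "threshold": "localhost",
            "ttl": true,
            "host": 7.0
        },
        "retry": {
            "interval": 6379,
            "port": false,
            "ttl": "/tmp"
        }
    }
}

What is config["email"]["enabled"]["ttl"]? True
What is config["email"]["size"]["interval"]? "/tmp"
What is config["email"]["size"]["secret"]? 5432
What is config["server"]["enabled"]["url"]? True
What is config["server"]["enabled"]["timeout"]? False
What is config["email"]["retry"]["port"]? False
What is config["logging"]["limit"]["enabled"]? "eu-west-1"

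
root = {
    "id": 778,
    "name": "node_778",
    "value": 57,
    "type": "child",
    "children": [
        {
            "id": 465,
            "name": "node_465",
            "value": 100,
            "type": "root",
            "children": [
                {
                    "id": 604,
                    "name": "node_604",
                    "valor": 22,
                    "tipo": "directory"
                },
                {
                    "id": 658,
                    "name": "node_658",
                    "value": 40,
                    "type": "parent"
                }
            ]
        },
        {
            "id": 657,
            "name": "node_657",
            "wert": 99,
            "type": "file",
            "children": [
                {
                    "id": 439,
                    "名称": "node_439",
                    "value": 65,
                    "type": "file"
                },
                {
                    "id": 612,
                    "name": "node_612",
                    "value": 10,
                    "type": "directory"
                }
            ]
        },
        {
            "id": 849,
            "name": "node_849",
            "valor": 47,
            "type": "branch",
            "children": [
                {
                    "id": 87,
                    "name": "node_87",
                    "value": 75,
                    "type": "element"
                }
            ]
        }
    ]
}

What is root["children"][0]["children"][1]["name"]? "node_658"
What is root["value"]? 57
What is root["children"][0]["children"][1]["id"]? 658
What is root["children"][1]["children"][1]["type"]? "directory"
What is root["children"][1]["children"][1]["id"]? 612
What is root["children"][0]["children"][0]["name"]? "node_604"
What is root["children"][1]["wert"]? 99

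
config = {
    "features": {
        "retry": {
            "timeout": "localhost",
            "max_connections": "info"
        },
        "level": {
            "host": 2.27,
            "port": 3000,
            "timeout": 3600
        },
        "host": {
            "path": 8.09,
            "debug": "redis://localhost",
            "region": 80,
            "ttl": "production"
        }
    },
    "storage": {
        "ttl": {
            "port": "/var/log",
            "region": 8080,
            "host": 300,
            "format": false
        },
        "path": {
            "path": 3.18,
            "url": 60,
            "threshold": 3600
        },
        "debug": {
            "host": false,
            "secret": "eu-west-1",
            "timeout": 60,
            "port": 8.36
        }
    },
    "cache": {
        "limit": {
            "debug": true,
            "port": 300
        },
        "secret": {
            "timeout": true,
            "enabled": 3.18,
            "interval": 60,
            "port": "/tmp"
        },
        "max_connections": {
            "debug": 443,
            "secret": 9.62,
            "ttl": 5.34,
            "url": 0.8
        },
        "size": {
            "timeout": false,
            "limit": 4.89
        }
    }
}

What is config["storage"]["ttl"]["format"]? False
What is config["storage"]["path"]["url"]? 60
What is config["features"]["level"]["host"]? 2.27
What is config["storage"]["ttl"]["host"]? 300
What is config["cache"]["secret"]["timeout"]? True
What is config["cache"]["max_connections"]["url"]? 0.8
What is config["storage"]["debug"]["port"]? 8.36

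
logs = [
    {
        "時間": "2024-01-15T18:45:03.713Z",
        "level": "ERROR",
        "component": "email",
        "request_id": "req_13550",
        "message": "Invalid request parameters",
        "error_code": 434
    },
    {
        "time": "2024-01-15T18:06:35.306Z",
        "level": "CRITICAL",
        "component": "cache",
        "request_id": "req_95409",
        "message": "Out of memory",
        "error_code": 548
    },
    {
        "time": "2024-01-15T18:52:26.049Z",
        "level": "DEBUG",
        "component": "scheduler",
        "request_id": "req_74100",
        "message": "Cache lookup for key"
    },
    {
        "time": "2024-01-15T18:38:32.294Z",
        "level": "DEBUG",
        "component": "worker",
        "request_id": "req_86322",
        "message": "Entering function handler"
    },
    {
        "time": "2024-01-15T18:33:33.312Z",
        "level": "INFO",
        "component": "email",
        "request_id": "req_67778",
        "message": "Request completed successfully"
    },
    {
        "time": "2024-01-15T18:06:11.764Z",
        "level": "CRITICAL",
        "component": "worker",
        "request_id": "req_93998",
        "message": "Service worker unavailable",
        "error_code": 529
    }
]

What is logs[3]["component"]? "worker"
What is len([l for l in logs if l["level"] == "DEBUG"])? 2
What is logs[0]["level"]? "ERROR"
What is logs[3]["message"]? "Entering function handler"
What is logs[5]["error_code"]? 529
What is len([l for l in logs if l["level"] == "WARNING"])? 0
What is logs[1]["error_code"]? 548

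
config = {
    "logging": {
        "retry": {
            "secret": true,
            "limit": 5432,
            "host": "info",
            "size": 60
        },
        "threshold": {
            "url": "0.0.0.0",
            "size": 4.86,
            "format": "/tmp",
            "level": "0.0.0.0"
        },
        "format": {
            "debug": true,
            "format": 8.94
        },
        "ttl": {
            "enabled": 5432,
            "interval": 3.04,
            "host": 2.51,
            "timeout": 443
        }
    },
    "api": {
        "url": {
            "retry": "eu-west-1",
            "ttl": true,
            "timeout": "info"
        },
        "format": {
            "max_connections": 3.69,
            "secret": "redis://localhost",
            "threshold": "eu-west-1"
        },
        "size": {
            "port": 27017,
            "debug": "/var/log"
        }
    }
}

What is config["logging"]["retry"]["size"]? 60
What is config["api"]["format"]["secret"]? "redis://localhost"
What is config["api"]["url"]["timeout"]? "info"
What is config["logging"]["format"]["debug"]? True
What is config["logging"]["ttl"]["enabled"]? 5432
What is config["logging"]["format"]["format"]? 8.94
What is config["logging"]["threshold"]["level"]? "0.0.0.0"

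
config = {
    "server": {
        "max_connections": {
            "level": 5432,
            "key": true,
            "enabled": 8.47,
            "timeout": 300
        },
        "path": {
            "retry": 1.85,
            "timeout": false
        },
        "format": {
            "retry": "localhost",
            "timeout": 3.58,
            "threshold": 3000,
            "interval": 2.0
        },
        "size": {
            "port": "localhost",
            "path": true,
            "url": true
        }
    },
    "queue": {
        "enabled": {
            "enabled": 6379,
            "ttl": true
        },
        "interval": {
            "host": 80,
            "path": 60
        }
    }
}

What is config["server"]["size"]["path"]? True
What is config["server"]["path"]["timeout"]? False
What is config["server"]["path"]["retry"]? 1.85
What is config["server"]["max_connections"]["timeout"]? 300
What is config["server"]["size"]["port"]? "localhost"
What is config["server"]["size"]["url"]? True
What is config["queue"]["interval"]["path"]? 60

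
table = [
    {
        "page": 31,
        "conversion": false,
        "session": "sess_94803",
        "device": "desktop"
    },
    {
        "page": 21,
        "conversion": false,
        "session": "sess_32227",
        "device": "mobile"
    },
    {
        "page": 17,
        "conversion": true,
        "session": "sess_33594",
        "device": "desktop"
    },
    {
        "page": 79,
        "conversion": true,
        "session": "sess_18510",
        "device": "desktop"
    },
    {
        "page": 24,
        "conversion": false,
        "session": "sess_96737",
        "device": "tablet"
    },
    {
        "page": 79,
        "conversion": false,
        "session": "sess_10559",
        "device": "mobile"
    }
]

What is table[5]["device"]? "mobile"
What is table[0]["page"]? 31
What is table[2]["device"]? "desktop"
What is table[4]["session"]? "sess_96737"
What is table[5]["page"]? 79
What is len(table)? 6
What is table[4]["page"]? 24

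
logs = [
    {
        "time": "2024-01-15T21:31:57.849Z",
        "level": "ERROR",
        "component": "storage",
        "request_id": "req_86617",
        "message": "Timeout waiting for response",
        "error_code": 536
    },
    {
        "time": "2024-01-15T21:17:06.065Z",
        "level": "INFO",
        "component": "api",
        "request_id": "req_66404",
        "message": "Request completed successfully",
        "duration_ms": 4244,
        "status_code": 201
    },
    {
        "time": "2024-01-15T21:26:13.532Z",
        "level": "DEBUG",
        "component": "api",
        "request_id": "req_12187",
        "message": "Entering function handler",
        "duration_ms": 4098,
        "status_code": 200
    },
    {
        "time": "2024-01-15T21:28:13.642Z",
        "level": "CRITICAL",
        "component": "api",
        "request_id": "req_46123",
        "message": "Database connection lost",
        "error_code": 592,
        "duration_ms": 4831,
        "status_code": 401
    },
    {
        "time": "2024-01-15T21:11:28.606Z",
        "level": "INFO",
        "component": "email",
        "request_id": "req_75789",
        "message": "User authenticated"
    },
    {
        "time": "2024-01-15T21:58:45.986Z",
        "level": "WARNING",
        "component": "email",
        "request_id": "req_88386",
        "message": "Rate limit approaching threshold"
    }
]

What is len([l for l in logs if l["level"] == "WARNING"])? 1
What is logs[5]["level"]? "WARNING"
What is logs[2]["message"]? "Entering function handler"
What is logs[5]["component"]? "email"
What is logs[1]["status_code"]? 201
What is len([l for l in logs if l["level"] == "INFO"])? 2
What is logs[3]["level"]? "CRITICAL"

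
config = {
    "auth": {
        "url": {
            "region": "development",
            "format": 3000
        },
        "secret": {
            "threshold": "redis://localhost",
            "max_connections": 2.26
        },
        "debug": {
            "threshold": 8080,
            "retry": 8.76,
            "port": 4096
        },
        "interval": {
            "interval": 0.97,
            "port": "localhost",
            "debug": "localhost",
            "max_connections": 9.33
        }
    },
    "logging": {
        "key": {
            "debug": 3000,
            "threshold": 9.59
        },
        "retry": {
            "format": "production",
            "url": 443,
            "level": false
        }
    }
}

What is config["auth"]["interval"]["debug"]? "localhost"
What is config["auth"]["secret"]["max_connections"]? 2.26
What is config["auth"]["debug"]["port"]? 4096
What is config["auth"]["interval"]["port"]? "localhost"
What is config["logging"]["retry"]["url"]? 443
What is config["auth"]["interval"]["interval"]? 0.97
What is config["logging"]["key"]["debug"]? 3000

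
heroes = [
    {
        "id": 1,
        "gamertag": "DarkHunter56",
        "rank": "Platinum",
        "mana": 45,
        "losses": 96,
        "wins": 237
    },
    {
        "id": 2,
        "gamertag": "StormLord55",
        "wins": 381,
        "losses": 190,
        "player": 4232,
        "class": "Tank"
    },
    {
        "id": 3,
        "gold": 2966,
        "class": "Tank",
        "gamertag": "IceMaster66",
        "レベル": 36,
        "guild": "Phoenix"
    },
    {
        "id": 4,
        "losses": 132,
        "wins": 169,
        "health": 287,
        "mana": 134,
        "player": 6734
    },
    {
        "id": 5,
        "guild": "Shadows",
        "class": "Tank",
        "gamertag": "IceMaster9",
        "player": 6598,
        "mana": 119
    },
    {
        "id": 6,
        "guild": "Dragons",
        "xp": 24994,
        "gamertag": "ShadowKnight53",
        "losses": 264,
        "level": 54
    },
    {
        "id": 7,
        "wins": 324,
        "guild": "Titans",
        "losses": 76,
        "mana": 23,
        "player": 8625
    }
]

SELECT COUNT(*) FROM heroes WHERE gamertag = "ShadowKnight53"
1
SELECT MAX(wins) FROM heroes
381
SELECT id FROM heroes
[1, 2, 3, 4, 5, 6, 7]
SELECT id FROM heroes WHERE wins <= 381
[1, 2, 4, 7]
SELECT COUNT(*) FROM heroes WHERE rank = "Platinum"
1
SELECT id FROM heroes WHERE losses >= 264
[6]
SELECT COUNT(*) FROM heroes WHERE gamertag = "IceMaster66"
1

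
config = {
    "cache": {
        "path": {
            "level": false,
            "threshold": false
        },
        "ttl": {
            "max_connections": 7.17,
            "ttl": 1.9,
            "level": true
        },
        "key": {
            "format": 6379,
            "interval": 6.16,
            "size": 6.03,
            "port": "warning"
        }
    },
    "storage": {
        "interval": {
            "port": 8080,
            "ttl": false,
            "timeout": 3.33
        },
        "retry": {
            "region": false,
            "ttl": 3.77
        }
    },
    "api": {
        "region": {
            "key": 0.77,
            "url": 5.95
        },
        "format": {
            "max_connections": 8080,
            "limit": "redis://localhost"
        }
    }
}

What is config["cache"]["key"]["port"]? "warning"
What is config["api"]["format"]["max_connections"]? 8080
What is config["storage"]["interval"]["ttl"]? False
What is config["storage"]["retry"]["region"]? False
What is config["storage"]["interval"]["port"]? 8080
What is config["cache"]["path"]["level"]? False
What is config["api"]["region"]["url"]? 5.95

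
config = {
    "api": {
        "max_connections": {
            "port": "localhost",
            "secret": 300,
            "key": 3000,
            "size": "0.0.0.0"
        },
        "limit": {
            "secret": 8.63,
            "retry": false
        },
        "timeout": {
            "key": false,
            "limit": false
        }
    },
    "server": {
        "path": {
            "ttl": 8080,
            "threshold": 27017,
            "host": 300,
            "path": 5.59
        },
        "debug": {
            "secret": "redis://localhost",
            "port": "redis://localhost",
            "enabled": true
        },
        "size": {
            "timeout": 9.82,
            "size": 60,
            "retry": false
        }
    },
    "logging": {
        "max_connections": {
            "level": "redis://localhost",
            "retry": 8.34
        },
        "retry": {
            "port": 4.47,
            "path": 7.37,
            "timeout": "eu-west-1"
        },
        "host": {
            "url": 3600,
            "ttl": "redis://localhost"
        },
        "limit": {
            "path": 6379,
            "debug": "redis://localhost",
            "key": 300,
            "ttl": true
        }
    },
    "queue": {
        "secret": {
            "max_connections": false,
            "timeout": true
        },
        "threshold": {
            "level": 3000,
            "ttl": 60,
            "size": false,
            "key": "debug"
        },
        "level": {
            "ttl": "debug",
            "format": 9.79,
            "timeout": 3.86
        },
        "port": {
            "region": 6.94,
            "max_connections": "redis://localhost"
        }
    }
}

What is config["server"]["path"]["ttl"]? 8080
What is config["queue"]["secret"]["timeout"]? True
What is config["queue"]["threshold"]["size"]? False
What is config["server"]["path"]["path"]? 5.59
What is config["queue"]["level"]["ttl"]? "debug"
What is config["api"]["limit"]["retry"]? False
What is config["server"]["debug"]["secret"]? "redis://localhost"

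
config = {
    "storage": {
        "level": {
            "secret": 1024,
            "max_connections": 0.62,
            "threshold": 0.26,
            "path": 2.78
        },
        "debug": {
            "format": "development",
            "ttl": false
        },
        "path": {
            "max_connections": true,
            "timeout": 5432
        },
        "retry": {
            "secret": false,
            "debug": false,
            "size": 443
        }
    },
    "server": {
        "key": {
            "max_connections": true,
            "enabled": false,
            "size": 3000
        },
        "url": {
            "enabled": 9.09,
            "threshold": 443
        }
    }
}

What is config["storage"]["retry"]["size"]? 443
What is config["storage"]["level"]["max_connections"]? 0.62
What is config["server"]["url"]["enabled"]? 9.09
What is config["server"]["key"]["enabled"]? False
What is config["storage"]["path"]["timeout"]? 5432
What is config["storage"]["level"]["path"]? 2.78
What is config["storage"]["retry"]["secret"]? False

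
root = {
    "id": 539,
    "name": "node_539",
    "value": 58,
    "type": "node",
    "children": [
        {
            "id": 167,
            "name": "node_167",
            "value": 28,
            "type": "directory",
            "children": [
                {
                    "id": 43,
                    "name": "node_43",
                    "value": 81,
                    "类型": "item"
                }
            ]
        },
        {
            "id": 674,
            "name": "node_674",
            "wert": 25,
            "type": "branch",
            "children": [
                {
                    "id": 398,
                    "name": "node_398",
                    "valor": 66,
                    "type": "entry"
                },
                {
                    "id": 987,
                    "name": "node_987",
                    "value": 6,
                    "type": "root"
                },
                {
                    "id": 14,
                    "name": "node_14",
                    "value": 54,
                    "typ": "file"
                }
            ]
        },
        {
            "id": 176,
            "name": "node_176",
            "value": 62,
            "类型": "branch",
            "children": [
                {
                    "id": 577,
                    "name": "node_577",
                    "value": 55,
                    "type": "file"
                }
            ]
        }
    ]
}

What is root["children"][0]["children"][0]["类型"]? "item"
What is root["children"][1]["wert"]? 25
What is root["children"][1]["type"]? "branch"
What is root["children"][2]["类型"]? "branch"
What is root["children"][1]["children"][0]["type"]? "entry"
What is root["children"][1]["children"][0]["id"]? 398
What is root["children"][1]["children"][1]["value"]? 6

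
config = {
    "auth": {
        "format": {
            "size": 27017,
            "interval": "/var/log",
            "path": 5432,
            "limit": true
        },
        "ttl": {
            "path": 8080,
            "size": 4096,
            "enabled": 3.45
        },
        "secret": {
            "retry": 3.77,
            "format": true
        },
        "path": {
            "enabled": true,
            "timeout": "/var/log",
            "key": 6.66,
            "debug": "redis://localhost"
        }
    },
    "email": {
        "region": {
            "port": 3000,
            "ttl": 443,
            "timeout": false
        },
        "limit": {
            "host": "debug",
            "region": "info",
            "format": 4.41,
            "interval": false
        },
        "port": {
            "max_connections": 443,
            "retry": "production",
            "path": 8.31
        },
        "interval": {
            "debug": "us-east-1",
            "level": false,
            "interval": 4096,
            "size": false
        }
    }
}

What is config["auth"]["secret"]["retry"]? 3.77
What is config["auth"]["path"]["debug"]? "redis://localhost"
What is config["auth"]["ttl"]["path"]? 8080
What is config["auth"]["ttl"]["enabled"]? 3.45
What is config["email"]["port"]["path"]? 8.31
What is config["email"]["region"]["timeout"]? False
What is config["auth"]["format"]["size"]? 27017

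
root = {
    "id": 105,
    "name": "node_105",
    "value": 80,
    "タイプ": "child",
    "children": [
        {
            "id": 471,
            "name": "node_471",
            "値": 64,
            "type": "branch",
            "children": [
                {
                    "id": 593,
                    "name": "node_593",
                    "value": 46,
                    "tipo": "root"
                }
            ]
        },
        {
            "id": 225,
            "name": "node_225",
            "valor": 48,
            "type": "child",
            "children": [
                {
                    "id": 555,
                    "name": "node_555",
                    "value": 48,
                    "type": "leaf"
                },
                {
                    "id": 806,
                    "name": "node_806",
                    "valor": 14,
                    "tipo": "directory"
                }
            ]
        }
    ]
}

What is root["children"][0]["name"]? "node_471"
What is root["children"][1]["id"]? 225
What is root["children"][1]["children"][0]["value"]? 48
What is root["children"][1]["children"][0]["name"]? "node_555"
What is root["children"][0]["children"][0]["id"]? 593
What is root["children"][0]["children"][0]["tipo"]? "root"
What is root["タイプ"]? "child"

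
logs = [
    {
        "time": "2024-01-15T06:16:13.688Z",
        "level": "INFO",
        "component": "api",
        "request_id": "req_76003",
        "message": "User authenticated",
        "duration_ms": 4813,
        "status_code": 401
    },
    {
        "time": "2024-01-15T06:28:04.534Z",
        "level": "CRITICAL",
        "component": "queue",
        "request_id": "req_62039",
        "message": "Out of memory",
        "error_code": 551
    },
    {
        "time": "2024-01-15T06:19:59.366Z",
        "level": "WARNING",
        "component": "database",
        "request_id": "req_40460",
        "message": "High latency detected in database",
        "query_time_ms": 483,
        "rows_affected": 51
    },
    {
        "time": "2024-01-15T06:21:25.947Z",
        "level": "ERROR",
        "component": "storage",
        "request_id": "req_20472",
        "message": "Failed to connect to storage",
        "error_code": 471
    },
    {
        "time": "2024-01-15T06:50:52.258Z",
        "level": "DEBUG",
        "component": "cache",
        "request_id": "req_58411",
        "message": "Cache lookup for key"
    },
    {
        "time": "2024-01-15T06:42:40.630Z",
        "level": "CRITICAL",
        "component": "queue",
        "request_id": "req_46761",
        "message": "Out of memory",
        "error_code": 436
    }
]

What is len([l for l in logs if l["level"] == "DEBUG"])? 1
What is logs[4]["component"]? "cache"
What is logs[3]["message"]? "Failed to connect to storage"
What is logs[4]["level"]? "DEBUG"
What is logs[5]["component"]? "queue"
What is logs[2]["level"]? "WARNING"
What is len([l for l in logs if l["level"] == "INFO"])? 1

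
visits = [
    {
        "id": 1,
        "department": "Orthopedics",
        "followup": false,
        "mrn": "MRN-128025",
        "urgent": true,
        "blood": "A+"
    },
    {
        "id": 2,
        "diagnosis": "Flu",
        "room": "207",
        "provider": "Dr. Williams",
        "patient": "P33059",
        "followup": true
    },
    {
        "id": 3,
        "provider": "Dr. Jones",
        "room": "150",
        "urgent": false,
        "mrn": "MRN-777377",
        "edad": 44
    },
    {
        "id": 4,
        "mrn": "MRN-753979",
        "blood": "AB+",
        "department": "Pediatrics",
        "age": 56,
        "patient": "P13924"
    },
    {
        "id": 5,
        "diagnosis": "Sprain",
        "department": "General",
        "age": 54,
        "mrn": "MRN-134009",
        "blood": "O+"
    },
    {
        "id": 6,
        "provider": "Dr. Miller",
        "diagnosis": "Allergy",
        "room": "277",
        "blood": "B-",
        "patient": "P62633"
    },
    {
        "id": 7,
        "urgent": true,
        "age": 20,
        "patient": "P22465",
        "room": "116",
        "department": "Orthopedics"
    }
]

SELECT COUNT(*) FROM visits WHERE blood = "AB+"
1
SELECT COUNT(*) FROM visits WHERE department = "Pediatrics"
1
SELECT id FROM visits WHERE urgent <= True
[1, 3, 7]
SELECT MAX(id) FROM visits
7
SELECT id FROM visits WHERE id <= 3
[1, 2, 3]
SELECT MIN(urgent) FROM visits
False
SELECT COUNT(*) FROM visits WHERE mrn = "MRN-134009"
1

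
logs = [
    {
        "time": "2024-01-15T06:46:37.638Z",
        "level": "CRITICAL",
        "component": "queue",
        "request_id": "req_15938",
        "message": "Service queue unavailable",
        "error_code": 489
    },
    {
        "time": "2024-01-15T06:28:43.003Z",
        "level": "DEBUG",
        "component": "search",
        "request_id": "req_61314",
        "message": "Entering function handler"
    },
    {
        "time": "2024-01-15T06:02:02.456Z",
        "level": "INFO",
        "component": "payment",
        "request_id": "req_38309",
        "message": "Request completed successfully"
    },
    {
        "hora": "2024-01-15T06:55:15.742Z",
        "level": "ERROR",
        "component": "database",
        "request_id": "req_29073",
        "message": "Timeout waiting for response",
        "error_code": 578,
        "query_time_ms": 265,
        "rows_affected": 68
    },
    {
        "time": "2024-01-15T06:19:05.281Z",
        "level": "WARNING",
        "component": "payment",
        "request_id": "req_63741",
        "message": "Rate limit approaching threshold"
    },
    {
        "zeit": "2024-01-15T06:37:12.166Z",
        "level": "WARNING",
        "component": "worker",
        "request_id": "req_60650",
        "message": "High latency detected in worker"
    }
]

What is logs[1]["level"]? "DEBUG"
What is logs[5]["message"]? "High latency detected in worker"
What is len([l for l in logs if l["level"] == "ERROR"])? 1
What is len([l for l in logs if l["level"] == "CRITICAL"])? 1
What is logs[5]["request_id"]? "req_60650"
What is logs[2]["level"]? "INFO"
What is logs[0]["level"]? "CRITICAL"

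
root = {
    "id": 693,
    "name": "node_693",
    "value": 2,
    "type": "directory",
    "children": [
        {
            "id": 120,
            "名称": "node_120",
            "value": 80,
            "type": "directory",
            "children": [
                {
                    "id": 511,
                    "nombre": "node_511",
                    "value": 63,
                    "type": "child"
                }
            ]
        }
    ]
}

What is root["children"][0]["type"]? "directory"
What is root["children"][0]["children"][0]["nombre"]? "node_511"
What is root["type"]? "directory"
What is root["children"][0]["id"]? 120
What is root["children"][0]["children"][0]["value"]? 63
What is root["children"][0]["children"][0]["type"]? "child"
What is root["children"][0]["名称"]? "node_120"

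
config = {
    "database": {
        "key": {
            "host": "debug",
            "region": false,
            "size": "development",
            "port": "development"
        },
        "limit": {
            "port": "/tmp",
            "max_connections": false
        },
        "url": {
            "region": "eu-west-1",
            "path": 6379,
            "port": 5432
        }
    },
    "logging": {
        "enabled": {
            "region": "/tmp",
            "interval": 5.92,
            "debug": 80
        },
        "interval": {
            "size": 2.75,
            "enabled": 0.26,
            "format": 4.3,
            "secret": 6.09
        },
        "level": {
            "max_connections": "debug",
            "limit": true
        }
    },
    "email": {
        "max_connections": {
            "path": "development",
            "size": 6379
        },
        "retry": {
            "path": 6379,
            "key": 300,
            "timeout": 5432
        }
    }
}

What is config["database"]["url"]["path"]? 6379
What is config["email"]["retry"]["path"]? 6379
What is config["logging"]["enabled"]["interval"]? 5.92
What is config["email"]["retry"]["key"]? 300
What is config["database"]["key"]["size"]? "development"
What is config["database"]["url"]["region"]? "eu-west-1"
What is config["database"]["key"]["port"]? "development"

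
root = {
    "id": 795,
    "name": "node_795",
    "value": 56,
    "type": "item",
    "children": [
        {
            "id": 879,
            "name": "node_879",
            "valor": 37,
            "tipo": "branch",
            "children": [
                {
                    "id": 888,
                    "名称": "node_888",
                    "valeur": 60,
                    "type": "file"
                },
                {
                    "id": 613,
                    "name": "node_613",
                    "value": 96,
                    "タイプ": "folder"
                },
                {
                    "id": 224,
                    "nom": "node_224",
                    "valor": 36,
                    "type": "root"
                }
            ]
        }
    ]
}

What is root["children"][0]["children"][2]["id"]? 224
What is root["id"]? 795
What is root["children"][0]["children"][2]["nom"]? "node_224"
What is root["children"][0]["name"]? "node_879"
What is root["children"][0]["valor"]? 37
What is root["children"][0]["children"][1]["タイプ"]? "folder"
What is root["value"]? 56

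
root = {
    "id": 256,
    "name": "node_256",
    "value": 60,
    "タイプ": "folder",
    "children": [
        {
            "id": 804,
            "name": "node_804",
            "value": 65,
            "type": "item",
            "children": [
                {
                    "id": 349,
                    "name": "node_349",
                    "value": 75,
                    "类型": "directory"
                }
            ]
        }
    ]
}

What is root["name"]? "node_256"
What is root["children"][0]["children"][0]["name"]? "node_349"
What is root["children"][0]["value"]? 65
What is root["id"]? 256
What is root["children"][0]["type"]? "item"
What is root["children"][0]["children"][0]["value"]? 75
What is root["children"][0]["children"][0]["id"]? 349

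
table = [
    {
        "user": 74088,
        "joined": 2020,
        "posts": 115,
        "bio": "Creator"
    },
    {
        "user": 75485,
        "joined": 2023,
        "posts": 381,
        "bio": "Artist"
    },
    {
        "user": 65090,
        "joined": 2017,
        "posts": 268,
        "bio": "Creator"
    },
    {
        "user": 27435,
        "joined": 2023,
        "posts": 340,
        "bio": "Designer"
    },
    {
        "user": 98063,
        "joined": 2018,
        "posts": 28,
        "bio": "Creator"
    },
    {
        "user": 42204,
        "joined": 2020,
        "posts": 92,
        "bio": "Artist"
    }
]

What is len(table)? 6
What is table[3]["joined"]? 2023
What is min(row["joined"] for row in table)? 2017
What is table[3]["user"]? 27435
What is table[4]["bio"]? "Creator"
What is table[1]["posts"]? 381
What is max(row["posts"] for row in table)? 381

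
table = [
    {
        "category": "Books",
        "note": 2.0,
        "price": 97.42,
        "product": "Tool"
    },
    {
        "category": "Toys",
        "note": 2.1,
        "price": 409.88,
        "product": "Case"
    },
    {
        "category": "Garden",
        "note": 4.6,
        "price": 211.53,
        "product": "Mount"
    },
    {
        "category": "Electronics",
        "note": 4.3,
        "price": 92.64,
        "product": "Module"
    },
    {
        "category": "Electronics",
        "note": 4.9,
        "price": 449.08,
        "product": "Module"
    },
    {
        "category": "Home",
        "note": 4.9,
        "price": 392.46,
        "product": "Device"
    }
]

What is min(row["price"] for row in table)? 92.64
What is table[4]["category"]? "Electronics"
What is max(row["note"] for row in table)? 4.9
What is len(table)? 6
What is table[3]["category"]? "Electronics"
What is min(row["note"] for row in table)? 2.0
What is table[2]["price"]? 211.53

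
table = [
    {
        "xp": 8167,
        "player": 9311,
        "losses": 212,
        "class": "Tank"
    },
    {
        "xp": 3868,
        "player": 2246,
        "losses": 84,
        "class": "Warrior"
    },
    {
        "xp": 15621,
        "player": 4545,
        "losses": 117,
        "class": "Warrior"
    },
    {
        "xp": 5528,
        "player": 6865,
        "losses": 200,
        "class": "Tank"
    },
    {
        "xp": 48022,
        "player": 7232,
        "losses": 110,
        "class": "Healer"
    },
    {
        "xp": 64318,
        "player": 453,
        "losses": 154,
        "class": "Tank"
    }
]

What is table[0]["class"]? "Tank"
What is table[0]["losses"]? 212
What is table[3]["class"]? "Tank"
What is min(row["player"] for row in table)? 453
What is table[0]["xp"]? 8167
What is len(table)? 6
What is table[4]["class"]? "Healer"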